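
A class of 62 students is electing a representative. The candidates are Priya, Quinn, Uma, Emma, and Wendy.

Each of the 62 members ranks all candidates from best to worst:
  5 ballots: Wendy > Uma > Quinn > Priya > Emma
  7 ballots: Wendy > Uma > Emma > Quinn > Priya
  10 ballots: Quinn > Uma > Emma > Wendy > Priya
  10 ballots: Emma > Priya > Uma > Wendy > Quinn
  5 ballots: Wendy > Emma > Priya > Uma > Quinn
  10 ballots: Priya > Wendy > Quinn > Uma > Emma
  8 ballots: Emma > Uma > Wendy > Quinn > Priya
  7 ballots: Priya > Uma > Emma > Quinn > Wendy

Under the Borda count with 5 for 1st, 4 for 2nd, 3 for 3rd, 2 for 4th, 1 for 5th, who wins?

Uma

Priya: 5×2 + 7×1 + 10×1 + 10×4 + 5×3 + 10×5 + 8×1 + 7×5 = 175
Quinn: 5×3 + 7×2 + 10×5 + 10×1 + 5×1 + 10×3 + 8×2 + 7×2 = 154
Uma: 5×4 + 7×4 + 10×4 + 10×3 + 5×2 + 10×2 + 8×4 + 7×4 = 208
Emma: 5×1 + 7×3 + 10×3 + 10×5 + 5×4 + 10×1 + 8×5 + 7×3 = 197
Wendy: 5×5 + 7×5 + 10×2 + 10×2 + 5×5 + 10×4 + 8×3 + 7×1 = 196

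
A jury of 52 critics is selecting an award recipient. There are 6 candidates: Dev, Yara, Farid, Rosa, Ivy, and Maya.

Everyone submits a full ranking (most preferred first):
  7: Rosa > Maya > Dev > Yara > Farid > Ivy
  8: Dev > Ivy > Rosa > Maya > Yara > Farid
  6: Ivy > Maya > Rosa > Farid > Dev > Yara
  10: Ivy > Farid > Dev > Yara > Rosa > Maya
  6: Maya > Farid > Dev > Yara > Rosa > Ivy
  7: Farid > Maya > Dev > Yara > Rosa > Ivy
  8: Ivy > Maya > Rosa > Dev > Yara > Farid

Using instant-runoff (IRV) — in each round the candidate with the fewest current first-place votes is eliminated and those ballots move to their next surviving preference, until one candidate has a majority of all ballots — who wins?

Dev

Round 1: Dev 8, Yara 0, Farid 7, Rosa 7, Ivy 24, Maya 6. Yara eliminated.
Round 2: Dev 8, Farid 7, Rosa 7, Ivy 24, Maya 6. Maya eliminated.
Round 3: Dev 8, Farid 13, Rosa 7, Ivy 24. Rosa eliminated.
Round 4: Dev 15, Farid 13, Ivy 24. Farid eliminated.
Round 5: Dev 28, Ivy 24. Dev has a majority (≥27).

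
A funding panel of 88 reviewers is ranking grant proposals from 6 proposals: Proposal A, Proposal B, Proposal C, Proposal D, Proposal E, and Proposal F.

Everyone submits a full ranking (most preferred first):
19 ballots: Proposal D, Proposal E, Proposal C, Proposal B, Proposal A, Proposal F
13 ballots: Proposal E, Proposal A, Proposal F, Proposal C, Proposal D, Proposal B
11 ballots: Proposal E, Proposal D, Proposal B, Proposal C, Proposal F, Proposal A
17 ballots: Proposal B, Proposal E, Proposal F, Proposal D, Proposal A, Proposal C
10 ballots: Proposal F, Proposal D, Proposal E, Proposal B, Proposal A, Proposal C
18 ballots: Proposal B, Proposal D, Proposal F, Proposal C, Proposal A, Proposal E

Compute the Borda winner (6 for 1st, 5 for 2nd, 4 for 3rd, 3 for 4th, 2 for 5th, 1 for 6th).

Proposal A: 19×2 + 13×5 + 11×1 + 17×2 + 10×2 + 18×2 = 204
Proposal B: 19×3 + 13×1 + 11×4 + 17×6 + 10×3 + 18×6 = 354
Proposal C: 19×4 + 13×3 + 11×3 + 17×1 + 10×1 + 18×3 = 229
Proposal D: 19×6 + 13×2 + 11×5 + 17×3 + 10×5 + 18×5 = 386
Proposal E: 19×5 + 13×6 + 11×6 + 17×5 + 10×4 + 18×1 = 382
Proposal F: 19×1 + 13×4 + 11×2 + 17×4 + 10×6 + 18×4 = 293

Proposal D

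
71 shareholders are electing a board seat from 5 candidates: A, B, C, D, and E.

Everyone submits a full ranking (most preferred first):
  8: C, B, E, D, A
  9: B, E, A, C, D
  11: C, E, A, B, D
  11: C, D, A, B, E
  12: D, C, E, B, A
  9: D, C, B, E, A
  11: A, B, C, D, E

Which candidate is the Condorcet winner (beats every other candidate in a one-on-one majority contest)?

C

C vs A: 51–20
C vs B: 51–20
C vs D: 50–21
C vs E: 62–9
C beats every other candidate.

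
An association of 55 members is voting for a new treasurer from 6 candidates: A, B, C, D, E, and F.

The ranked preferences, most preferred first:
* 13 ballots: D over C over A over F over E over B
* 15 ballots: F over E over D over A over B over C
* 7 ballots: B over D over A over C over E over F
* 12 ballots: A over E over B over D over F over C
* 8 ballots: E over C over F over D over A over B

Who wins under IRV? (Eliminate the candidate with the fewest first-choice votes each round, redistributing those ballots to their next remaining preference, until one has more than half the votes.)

Round 1: A 12, B 7, C 0, D 13, E 8, F 15. C eliminated.
Round 2: A 12, B 7, D 13, E 8, F 15. B eliminated.
Round 3: A 12, D 20, E 8, F 15. E eliminated.
Round 4: A 12, D 20, F 23. A eliminated.
Round 5: D 32, F 23. D has a majority (≥28).

D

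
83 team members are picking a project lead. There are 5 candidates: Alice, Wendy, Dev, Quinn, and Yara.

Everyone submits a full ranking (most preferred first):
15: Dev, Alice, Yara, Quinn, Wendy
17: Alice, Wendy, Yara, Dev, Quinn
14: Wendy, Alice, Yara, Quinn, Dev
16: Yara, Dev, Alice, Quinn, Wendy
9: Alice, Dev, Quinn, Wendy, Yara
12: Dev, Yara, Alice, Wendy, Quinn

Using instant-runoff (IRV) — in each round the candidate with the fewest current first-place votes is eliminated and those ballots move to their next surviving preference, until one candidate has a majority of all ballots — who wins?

Dev

Round 1: Alice 26, Wendy 14, Dev 27, Quinn 0, Yara 16. Quinn eliminated.
Round 2: Alice 26, Wendy 14, Dev 27, Yara 16. Wendy eliminated.
Round 3: Alice 40, Dev 27, Yara 16. Yara eliminated.
Round 4: Alice 40, Dev 43. Dev has a majority (≥42).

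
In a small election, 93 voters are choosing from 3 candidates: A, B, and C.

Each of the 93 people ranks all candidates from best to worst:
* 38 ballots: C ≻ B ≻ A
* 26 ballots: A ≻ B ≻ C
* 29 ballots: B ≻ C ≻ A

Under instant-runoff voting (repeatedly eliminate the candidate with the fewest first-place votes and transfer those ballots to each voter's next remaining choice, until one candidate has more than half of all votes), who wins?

Round 1: A 26, B 29, C 38. A eliminated.
Round 2: B 55, C 38. B has a majority (≥47).

B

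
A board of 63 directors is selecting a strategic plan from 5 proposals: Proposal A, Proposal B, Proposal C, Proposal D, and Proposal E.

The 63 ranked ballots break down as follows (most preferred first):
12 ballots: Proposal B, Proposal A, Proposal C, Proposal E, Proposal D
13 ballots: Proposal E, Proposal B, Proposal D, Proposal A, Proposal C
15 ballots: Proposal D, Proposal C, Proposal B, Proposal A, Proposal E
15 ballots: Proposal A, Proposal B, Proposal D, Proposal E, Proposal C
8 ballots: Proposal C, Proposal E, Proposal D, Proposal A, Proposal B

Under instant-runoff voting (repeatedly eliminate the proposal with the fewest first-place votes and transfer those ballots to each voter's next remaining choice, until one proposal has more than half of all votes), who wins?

Proposal A

Round 1: Proposal A 15, Proposal B 12, Proposal C 8, Proposal D 15, Proposal E 13. Proposal C eliminated.
Round 2: Proposal A 15, Proposal B 12, Proposal D 15, Proposal E 21. Proposal B eliminated.
Round 3: Proposal A 27, Proposal D 15, Proposal E 21. Proposal D eliminated.
Round 4: Proposal A 42, Proposal E 21. Proposal A has a majority (≥32).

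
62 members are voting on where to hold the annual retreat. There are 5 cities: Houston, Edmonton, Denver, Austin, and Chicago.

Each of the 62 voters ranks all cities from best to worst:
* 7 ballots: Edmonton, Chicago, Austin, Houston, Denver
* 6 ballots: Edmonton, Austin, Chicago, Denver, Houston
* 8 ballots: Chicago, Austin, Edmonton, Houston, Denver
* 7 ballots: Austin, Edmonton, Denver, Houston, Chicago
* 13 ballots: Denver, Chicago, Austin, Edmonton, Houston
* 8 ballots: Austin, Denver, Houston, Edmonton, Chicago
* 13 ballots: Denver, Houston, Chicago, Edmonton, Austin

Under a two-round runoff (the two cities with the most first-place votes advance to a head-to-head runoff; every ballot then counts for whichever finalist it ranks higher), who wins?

Austin

Round 1 first-place votes: Houston 0, Edmonton 13, Denver 26, Austin 15, Chicago 8. Denver and Austin advance.
Runoff: Denver is ranked above Austin on 26 ballots, Austin above Denver on 36.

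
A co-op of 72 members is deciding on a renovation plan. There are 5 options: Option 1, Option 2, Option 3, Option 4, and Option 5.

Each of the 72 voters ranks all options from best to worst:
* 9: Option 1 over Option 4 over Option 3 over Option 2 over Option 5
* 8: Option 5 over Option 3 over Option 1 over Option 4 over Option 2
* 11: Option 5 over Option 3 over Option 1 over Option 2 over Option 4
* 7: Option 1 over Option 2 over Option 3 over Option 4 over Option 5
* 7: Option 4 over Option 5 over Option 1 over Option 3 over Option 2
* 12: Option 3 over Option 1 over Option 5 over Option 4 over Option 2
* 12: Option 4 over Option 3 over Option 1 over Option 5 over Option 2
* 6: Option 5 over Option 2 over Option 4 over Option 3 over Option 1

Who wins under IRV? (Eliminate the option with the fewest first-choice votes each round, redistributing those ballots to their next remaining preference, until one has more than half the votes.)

Round 1: Option 1 16, Option 2 0, Option 3 12, Option 4 19, Option 5 25. Option 2 eliminated.
Round 2: Option 1 16, Option 3 12, Option 4 19, Option 5 25. Option 3 eliminated.
Round 3: Option 1 28, Option 4 19, Option 5 25. Option 4 eliminated.
Round 4: Option 1 40, Option 5 32. Option 1 has a majority (≥37).

Option 1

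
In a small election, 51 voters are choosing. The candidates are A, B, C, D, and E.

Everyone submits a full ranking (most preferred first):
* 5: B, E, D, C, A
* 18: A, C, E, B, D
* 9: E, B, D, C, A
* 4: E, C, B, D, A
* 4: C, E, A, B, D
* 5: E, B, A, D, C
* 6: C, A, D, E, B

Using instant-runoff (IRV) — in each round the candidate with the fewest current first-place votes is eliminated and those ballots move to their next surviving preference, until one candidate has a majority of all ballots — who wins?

Round 1: A 18, B 5, C 10, D 0, E 18. D eliminated.
Round 2: A 18, B 5, C 10, E 18. B eliminated.
Round 3: A 18, C 10, E 23. C eliminated.
Round 4: A 24, E 27. E has a majority (≥26).

E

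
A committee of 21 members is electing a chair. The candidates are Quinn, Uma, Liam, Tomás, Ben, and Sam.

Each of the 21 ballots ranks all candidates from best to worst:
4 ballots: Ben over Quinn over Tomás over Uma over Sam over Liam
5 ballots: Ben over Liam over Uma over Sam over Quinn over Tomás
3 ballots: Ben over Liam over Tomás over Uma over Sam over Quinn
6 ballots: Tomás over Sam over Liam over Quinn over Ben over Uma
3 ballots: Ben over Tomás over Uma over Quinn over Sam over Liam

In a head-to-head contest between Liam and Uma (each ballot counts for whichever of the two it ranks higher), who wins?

Liam is ranked above Uma on 14 ballots; Uma above Liam on 7.

Liam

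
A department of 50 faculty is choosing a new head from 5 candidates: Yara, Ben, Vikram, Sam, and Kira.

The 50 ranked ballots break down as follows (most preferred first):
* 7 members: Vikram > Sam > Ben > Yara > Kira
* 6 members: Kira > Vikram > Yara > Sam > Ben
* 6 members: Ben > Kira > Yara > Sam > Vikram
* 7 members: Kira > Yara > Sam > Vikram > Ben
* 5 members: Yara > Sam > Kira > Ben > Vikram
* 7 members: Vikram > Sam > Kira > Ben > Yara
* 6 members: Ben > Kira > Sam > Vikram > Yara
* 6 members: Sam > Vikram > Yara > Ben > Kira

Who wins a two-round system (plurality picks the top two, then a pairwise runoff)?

Kira

Round 1 first-place votes: Yara 5, Ben 12, Vikram 14, Sam 6, Kira 13. Vikram and Kira advance.
Runoff: Vikram is ranked above Kira on 20 ballots, Kira above Vikram on 30.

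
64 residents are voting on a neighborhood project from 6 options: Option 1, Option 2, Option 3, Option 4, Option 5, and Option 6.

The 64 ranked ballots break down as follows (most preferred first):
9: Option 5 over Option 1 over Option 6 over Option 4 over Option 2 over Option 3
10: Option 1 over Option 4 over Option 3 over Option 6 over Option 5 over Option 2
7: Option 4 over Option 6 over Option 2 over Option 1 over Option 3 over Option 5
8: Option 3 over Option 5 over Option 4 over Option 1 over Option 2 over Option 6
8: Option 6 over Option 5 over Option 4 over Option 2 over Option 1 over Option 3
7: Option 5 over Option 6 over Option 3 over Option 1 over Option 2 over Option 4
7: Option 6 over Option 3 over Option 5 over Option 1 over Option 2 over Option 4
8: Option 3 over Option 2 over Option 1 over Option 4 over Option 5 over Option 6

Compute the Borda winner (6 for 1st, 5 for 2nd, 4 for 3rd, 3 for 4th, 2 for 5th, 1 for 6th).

Option 1: 9×5 + 10×6 + 7×3 + 8×3 + 8×2 + 7×3 + 7×3 + 8×4 = 240
Option 2: 9×2 + 10×1 + 7×4 + 8×2 + 8×3 + 7×2 + 7×2 + 8×5 = 164
Option 3: 9×1 + 10×4 + 7×2 + 8×6 + 8×1 + 7×4 + 7×5 + 8×6 = 230
Option 4: 9×3 + 10×5 + 7×6 + 8×4 + 8×4 + 7×1 + 7×1 + 8×3 = 221
Option 5: 9×6 + 10×2 + 7×1 + 8×5 + 8×5 + 7×6 + 7×4 + 8×2 = 247
Option 6: 9×4 + 10×3 + 7×5 + 8×1 + 8×6 + 7×5 + 7×6 + 8×1 = 242

Option 5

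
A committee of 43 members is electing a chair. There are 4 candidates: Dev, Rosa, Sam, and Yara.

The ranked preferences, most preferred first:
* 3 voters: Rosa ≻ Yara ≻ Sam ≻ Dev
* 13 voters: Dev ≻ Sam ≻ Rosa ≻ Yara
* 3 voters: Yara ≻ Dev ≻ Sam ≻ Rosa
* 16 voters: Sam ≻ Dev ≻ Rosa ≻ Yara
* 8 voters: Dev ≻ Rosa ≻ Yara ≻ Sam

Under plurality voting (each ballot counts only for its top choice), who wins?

Dev

First-place votes: Dev 21, Rosa 3, Sam 16, Yara 3.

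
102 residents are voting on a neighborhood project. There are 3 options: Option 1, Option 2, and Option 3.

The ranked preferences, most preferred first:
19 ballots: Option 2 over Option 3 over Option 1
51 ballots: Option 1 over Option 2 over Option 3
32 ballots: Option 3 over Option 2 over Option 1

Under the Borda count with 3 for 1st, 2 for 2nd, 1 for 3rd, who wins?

Option 1: 19×1 + 51×3 + 32×1 = 204
Option 2: 19×3 + 51×2 + 32×2 = 223
Option 3: 19×2 + 51×1 + 32×3 = 185

Option 2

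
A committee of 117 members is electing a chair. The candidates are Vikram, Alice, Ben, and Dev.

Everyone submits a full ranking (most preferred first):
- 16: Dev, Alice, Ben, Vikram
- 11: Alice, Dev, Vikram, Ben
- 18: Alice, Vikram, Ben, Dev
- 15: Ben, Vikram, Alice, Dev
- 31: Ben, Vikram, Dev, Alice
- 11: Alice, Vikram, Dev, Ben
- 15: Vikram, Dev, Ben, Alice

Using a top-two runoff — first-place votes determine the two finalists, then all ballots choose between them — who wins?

Round 1 first-place votes: Vikram 15, Alice 40, Ben 46, Dev 16. Ben and Alice advance.
Runoff: Ben is ranked above Alice on 61 ballots, Alice above Ben on 56.

Ben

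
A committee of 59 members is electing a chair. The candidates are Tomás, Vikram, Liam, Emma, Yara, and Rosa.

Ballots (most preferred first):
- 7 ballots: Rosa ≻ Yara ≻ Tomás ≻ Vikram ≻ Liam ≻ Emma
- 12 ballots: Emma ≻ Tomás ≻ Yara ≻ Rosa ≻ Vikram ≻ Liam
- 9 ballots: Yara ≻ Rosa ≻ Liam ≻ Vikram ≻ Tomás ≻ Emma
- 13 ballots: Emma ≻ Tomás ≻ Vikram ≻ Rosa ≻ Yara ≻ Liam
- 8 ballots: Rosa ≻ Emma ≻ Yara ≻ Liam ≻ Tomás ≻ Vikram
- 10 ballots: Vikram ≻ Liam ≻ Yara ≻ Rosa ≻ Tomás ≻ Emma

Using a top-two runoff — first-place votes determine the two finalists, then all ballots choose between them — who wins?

Round 1 first-place votes: Tomás 0, Vikram 10, Liam 0, Emma 25, Yara 9, Rosa 15. Emma and Rosa advance.
Runoff: Emma is ranked above Rosa on 25 ballots, Rosa above Emma on 34.

Rosa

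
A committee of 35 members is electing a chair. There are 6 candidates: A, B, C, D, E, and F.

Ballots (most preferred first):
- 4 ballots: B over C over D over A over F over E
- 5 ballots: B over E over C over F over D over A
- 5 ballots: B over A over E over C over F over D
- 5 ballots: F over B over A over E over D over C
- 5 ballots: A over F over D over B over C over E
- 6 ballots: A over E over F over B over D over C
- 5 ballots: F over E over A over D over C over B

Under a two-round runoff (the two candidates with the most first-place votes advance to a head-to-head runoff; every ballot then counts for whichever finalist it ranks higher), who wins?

B

Round 1 first-place votes: A 11, B 14, C 0, D 0, E 0, F 10. B and A advance.
Runoff: B is ranked above A on 19 ballots, A above B on 16.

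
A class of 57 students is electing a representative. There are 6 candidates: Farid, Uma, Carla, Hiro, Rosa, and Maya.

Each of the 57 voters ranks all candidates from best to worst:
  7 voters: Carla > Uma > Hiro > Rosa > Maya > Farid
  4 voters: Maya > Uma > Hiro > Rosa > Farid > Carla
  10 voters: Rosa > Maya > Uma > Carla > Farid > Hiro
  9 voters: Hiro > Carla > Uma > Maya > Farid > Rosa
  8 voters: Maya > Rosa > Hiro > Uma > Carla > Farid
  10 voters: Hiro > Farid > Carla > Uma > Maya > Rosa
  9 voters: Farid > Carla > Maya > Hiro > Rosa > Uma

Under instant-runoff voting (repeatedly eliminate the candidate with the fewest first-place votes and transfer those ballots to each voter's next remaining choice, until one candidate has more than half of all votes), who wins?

Round 1: Farid 9, Uma 0, Carla 7, Hiro 19, Rosa 10, Maya 12. Uma eliminated.
Round 2: Farid 9, Carla 7, Hiro 19, Rosa 10, Maya 12. Carla eliminated.
Round 3: Farid 9, Hiro 26, Rosa 10, Maya 12. Farid eliminated.
Round 4: Hiro 26, Rosa 10, Maya 21. Rosa eliminated.
Round 5: Hiro 26, Maya 31. Maya has a majority (≥29).

Maya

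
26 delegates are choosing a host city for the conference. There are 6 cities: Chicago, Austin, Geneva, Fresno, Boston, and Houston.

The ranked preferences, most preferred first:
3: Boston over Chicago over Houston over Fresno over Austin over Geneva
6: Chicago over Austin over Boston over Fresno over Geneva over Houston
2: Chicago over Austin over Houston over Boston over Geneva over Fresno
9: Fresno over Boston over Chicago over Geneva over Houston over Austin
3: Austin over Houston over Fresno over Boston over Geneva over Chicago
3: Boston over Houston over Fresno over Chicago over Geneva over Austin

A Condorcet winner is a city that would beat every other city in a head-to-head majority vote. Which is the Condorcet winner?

Boston

Boston vs Chicago: 18–8
Boston vs Austin: 15–11
Boston vs Geneva: 26–0
Boston vs Fresno: 14–12
Boston vs Houston: 21–5
Boston beats every other city.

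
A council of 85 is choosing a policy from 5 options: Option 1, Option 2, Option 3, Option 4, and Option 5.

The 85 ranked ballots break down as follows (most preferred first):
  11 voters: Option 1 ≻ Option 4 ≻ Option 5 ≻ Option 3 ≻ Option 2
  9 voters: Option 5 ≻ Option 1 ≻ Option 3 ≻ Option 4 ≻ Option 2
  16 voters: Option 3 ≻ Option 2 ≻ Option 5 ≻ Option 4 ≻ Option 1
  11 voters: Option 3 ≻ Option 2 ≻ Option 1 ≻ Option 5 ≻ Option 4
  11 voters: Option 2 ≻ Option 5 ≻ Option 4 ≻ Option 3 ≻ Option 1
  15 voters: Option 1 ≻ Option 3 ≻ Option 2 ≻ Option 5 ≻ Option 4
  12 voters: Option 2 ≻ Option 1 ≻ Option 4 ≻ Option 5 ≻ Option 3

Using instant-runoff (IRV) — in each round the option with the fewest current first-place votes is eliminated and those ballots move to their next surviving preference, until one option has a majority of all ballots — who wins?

Option 1

Round 1: Option 1 26, Option 2 23, Option 3 27, Option 4 0, Option 5 9. Option 4 eliminated.
Round 2: Option 1 26, Option 2 23, Option 3 27, Option 5 9. Option 5 eliminated.
Round 3: Option 1 35, Option 2 23, Option 3 27. Option 2 eliminated.
Round 4: Option 1 47, Option 3 38. Option 1 has a majority (≥43).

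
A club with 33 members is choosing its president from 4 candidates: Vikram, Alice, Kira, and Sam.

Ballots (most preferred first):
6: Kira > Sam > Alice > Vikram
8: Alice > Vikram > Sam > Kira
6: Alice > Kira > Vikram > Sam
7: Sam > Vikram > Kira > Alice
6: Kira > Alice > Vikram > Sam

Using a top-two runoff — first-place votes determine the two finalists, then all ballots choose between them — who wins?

Round 1 first-place votes: Vikram 0, Alice 14, Kira 12, Sam 7. Alice and Kira advance.
Runoff: Alice is ranked above Kira on 14 ballots, Kira above Alice on 19.

Kira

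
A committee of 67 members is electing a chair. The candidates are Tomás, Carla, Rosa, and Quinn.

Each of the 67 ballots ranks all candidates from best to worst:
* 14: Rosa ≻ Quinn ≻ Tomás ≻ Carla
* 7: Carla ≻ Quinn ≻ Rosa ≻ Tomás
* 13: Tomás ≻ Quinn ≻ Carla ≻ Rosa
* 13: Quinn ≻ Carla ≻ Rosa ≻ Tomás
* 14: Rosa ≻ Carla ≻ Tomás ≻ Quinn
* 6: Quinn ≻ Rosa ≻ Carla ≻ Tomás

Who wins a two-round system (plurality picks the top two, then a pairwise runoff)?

Quinn

Round 1 first-place votes: Tomás 13, Carla 7, Rosa 28, Quinn 19. Rosa and Quinn advance.
Runoff: Rosa is ranked above Quinn on 28 ballots, Quinn above Rosa on 39.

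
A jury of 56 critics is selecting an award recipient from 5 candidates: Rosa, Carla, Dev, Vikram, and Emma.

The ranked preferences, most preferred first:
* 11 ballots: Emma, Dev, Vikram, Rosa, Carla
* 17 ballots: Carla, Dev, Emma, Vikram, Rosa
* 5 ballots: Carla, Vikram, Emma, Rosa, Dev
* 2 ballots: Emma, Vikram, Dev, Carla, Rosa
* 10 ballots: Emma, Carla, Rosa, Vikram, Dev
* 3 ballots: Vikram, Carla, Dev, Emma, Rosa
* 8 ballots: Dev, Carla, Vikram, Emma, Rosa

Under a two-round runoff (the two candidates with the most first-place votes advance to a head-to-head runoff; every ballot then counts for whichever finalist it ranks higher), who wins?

Carla

Round 1 first-place votes: Rosa 0, Carla 22, Dev 8, Vikram 3, Emma 23. Emma and Carla advance.
Runoff: Emma is ranked above Carla on 23 ballots, Carla above Emma on 33.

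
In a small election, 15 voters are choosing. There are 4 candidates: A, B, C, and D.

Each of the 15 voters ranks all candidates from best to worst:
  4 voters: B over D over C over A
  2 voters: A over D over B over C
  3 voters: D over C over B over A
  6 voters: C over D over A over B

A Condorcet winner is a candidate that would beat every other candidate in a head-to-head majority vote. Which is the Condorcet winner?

D vs A: 13–2
D vs B: 11–4
D vs C: 9–6
D beats every other candidate.

D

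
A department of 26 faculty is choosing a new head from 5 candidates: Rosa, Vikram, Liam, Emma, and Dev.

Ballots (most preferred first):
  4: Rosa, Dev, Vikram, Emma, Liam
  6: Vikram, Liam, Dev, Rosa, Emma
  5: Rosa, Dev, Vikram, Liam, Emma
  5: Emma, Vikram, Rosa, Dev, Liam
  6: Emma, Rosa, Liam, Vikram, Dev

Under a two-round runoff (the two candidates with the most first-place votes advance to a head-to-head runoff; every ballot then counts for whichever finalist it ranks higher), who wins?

Rosa

Round 1 first-place votes: Rosa 9, Vikram 6, Liam 0, Emma 11, Dev 0. Emma and Rosa advance.
Runoff: Emma is ranked above Rosa on 11 ballots, Rosa above Emma on 15.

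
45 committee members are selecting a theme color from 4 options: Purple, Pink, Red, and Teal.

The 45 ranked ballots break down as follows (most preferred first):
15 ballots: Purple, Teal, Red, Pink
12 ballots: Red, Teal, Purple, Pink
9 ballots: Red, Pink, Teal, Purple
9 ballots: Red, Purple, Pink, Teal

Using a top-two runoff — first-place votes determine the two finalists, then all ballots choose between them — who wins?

Red

Round 1 first-place votes: Purple 15, Pink 0, Red 30, Teal 0. Red and Purple advance.
Runoff: Red is ranked above Purple on 30 ballots, Purple above Red on 15.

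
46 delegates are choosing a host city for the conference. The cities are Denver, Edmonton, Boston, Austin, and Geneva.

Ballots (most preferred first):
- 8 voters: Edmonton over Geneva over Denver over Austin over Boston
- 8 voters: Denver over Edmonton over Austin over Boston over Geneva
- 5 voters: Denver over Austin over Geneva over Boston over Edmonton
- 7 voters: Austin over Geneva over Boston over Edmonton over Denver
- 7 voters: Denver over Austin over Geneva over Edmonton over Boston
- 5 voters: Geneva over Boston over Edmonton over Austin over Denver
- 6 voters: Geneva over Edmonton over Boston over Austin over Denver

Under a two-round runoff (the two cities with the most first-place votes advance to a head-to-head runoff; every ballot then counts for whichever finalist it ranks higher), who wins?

Geneva

Round 1 first-place votes: Denver 20, Edmonton 8, Boston 0, Austin 7, Geneva 11. Denver and Geneva advance.
Runoff: Denver is ranked above Geneva on 20 ballots, Geneva above Denver on 26.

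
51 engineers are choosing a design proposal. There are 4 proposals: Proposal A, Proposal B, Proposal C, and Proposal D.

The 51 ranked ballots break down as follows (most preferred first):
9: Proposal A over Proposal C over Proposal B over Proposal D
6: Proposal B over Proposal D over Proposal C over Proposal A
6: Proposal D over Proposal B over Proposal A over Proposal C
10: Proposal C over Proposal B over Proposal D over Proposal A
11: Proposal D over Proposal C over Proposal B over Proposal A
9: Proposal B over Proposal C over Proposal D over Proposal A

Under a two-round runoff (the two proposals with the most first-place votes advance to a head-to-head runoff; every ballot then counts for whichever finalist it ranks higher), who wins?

Round 1 first-place votes: Proposal A 9, Proposal B 15, Proposal C 10, Proposal D 17. Proposal D and Proposal B advance.
Runoff: Proposal D is ranked above Proposal B on 17 ballots, Proposal B above Proposal D on 34.

Proposal B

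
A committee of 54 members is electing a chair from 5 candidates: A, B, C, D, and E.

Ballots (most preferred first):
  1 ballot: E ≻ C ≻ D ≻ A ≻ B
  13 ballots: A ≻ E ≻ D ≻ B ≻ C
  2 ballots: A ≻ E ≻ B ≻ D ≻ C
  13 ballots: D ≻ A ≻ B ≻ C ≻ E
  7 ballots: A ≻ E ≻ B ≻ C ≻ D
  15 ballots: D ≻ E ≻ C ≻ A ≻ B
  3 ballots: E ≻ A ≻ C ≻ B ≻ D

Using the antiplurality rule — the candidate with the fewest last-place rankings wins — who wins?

A

Last-place votes: A 0, B 16, C 15, D 10, E 13.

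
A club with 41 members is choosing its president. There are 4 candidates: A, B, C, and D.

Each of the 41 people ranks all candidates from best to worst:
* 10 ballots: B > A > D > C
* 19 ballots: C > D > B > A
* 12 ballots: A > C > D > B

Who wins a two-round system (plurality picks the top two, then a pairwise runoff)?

A

Round 1 first-place votes: A 12, B 10, C 19, D 0. C and A advance.
Runoff: C is ranked above A on 19 ballots, A above C on 22.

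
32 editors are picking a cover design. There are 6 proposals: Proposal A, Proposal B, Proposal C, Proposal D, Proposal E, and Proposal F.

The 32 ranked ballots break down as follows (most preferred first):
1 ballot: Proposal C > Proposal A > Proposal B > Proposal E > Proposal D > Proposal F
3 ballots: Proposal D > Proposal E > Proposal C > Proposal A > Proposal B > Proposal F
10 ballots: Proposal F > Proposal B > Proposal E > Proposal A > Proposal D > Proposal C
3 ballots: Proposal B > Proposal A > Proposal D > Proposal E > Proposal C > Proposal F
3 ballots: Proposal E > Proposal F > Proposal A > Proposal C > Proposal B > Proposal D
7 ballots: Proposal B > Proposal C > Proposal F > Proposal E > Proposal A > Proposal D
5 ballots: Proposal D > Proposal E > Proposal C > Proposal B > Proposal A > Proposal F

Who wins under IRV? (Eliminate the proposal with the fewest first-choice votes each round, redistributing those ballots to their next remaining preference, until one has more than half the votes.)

Round 1: Proposal A 0, Proposal B 10, Proposal C 1, Proposal D 8, Proposal E 3, Proposal F 10. Proposal A eliminated.
Round 2: Proposal B 10, Proposal C 1, Proposal D 8, Proposal E 3, Proposal F 10. Proposal C eliminated.
Round 3: Proposal B 11, Proposal D 8, Proposal E 3, Proposal F 10. Proposal E eliminated.
Round 4: Proposal B 11, Proposal D 8, Proposal F 13. Proposal D eliminated.
Round 5: Proposal B 19, Proposal F 13. Proposal B has a majority (≥17).

Proposal B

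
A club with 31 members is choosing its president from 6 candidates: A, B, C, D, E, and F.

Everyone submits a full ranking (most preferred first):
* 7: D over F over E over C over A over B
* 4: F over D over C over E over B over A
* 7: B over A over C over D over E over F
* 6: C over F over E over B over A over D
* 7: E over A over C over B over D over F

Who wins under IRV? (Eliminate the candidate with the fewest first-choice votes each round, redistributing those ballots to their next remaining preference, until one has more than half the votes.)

Round 1: A 0, B 7, C 6, D 7, E 7, F 4. A eliminated.
Round 2: B 7, C 6, D 7, E 7, F 4. F eliminated.
Round 3: B 7, C 6, D 11, E 7. C eliminated.
Round 4: B 7, D 11, E 13. B eliminated.
Round 5: D 18, E 13. D has a majority (≥16).

D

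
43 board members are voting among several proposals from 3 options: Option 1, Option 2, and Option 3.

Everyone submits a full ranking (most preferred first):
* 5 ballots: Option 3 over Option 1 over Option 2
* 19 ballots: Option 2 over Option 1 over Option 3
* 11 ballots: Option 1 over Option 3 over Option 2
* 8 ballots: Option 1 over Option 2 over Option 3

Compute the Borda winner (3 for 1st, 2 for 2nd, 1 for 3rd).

Option 1: 5×2 + 19×2 + 11×3 + 8×3 = 105
Option 2: 5×1 + 19×3 + 11×1 + 8×2 = 89
Option 3: 5×3 + 19×1 + 11×2 + 8×1 = 64

Option 1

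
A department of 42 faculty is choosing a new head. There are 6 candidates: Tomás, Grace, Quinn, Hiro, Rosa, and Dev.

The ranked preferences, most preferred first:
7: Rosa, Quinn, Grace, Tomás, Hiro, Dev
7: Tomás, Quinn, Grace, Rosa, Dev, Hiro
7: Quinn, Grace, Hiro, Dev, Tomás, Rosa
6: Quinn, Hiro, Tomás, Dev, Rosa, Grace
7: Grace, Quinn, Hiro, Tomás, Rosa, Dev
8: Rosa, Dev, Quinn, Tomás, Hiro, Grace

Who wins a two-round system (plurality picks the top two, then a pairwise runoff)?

Quinn

Round 1 first-place votes: Tomás 7, Grace 7, Quinn 13, Hiro 0, Rosa 15, Dev 0. Rosa and Quinn advance.
Runoff: Rosa is ranked above Quinn on 15 ballots, Quinn above Rosa on 27.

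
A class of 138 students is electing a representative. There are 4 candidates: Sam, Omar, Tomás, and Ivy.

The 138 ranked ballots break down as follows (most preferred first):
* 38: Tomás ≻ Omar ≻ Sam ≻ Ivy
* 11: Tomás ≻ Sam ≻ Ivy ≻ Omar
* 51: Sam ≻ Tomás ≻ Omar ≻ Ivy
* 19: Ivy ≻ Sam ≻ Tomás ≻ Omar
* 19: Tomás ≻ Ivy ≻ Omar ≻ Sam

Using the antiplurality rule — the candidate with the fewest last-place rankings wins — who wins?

Tomás

Last-place votes: Sam 19, Omar 30, Tomás 0, Ivy 89.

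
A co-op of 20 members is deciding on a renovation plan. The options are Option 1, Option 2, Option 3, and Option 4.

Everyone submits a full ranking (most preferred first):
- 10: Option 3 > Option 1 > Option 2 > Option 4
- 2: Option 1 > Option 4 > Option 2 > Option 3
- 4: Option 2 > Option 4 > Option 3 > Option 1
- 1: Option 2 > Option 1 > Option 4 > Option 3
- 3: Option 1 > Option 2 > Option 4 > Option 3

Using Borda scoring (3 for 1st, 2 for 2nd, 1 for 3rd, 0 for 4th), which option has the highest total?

Option 1

Option 1: 10×2 + 2×3 + 4×0 + 1×2 + 3×3 = 37
Option 2: 10×1 + 2×1 + 4×3 + 1×3 + 3×2 = 33
Option 3: 10×3 + 2×0 + 4×1 + 1×0 + 3×0 = 34
Option 4: 10×0 + 2×2 + 4×2 + 1×1 + 3×1 = 16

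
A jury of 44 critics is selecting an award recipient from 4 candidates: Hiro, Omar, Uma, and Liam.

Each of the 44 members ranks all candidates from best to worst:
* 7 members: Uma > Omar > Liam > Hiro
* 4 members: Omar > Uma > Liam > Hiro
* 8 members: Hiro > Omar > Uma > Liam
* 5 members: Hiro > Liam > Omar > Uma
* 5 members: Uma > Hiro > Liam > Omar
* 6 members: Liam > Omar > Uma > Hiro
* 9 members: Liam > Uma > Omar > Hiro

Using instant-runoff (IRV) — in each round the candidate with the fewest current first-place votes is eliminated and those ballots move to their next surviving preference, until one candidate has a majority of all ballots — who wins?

Uma

Round 1: Hiro 13, Omar 4, Uma 12, Liam 15. Omar eliminated.
Round 2: Hiro 13, Uma 16, Liam 15. Hiro eliminated.
Round 3: Uma 24, Liam 20. Uma has a majority (≥23).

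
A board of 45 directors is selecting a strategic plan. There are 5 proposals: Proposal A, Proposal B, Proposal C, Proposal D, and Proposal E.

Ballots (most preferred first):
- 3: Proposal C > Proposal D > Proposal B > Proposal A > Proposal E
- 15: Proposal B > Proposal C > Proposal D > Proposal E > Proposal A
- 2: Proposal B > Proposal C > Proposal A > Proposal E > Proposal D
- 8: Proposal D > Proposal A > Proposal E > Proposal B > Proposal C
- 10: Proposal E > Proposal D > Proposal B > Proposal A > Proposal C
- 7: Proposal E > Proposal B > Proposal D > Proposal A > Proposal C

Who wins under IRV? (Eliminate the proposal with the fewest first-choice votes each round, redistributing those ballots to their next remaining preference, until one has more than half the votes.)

Proposal E

Round 1: Proposal A 0, Proposal B 17, Proposal C 3, Proposal D 8, Proposal E 17. Proposal A eliminated.
Round 2: Proposal B 17, Proposal C 3, Proposal D 8, Proposal E 17. Proposal C eliminated.
Round 3: Proposal B 17, Proposal D 11, Proposal E 17. Proposal D eliminated.
Round 4: Proposal B 20, Proposal E 25. Proposal E has a majority (≥23).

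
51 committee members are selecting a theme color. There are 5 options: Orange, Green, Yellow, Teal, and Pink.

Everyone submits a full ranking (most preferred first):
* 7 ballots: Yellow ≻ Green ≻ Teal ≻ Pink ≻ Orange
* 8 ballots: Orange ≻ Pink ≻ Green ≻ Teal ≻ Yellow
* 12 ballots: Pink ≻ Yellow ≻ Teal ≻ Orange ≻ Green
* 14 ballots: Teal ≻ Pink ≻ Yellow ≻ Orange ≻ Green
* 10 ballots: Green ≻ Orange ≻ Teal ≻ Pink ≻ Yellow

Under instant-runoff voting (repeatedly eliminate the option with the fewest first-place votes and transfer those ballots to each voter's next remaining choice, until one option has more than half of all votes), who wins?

Pink

Round 1: Orange 8, Green 10, Yellow 7, Teal 14, Pink 12. Yellow eliminated.
Round 2: Orange 8, Green 17, Teal 14, Pink 12. Orange eliminated.
Round 3: Green 17, Teal 14, Pink 20. Teal eliminated.
Round 4: Green 17, Pink 34. Pink has a majority (≥26).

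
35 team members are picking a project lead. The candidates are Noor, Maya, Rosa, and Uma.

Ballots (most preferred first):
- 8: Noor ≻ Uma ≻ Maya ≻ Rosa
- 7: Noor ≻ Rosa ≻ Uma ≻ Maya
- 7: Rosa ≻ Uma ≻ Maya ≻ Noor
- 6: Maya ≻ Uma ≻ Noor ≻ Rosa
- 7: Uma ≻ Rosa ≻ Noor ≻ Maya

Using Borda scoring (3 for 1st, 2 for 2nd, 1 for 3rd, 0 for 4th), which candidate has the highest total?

Uma

Noor: 8×3 + 7×3 + 7×0 + 6×1 + 7×1 = 58
Maya: 8×1 + 7×0 + 7×1 + 6×3 + 7×0 = 33
Rosa: 8×0 + 7×2 + 7×3 + 6×0 + 7×2 = 49
Uma: 8×2 + 7×1 + 7×2 + 6×2 + 7×3 = 70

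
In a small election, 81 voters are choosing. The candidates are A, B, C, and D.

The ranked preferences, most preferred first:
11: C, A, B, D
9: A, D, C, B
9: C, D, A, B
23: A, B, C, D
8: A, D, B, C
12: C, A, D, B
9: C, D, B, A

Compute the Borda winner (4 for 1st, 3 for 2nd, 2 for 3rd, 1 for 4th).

A

A: 11×3 + 9×4 + 9×2 + 23×4 + 8×4 + 12×3 + 9×1 = 256
B: 11×2 + 9×1 + 9×1 + 23×3 + 8×2 + 12×1 + 9×2 = 155
C: 11×4 + 9×2 + 9×4 + 23×2 + 8×1 + 12×4 + 9×4 = 236
D: 11×1 + 9×3 + 9×3 + 23×1 + 8×3 + 12×2 + 9×3 = 163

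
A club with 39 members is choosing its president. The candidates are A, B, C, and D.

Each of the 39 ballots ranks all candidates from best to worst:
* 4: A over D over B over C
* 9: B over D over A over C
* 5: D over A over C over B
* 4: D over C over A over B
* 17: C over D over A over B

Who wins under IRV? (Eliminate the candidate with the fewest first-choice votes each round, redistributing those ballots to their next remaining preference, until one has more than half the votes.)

Round 1: A 4, B 9, C 17, D 9. A eliminated.
Round 2: B 9, C 17, D 13. B eliminated.
Round 3: C 17, D 22. D has a majority (≥20).

D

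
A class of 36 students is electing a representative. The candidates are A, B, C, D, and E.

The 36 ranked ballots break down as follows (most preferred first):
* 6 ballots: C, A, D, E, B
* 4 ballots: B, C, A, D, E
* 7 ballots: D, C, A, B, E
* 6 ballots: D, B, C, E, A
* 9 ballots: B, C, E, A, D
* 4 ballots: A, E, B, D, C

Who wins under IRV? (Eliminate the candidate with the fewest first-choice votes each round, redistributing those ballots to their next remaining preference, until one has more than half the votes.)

Round 1: A 4, B 13, C 6, D 13, E 0. E eliminated.
Round 2: A 4, B 13, C 6, D 13. A eliminated.
Round 3: B 17, C 6, D 13. C eliminated.
Round 4: B 17, D 19. D has a majority (≥19).

D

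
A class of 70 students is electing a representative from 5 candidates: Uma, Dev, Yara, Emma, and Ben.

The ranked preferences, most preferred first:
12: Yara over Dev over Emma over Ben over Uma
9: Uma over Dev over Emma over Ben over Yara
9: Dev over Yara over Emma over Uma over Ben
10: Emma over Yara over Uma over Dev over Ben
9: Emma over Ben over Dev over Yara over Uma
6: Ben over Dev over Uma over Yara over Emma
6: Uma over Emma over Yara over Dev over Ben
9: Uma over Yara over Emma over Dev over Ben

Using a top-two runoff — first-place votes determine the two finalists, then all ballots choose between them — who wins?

Round 1 first-place votes: Uma 24, Dev 9, Yara 12, Emma 19, Ben 6. Uma and Emma advance.
Runoff: Uma is ranked above Emma on 30 ballots, Emma above Uma on 40.

Emma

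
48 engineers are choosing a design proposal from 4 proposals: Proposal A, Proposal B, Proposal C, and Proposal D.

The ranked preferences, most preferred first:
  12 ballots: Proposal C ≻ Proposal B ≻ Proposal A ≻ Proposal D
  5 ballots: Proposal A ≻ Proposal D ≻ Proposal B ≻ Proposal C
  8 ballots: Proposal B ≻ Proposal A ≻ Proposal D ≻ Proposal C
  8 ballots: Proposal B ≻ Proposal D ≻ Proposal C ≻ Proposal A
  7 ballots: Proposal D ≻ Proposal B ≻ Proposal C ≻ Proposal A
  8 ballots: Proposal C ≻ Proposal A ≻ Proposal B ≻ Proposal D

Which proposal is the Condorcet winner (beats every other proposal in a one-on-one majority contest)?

Proposal B

Proposal B vs Proposal A: 35–13
Proposal B vs Proposal C: 28–20
Proposal B vs Proposal D: 36–12
Proposal B beats every other proposal.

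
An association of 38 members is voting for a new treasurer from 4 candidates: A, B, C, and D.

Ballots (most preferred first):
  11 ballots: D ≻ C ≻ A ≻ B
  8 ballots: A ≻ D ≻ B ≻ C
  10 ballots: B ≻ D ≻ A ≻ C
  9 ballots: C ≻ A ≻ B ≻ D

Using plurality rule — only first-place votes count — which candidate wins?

D

First-place votes: A 8, B 10, C 9, D 11.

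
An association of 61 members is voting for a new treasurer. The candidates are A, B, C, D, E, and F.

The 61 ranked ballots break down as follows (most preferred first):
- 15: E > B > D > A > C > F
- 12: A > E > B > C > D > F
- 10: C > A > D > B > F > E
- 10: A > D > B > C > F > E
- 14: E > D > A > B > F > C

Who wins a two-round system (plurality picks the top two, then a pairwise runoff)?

A

Round 1 first-place votes: A 22, B 0, C 10, D 0, E 29, F 0. E and A advance.
Runoff: E is ranked above A on 29 ballots, A above E on 32.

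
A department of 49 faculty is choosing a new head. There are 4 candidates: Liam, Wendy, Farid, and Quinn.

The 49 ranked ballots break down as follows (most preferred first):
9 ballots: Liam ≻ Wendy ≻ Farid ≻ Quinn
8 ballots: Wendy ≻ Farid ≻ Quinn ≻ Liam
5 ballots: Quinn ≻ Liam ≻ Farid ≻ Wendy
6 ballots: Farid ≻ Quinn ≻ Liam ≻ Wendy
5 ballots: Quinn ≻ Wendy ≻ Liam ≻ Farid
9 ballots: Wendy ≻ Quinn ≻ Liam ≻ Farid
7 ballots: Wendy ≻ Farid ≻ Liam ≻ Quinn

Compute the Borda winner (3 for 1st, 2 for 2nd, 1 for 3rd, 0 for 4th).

Liam: 9×3 + 8×0 + 5×2 + 6×1 + 5×1 + 9×1 + 7×1 = 64
Wendy: 9×2 + 8×3 + 5×0 + 6×0 + 5×2 + 9×3 + 7×3 = 100
Farid: 9×1 + 8×2 + 5×1 + 6×3 + 5×0 + 9×0 + 7×2 = 62
Quinn: 9×0 + 8×1 + 5×3 + 6×2 + 5×3 + 9×2 + 7×0 = 68

Wendy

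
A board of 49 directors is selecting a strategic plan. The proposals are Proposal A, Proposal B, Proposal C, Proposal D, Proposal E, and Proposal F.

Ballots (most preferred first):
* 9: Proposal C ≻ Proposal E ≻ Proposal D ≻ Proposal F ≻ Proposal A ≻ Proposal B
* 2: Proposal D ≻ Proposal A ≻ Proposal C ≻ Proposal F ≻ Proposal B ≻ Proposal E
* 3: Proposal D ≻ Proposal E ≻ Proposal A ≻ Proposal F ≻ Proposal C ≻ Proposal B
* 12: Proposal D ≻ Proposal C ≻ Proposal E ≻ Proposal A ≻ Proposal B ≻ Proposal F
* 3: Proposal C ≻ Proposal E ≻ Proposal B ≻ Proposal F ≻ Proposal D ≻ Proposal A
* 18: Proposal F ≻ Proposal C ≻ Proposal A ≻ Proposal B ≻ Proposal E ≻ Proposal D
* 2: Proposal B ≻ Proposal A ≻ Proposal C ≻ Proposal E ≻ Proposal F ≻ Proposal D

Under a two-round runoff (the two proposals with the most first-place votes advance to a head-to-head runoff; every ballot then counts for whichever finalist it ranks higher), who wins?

Round 1 first-place votes: Proposal A 0, Proposal B 2, Proposal C 12, Proposal D 17, Proposal E 0, Proposal F 18. Proposal F and Proposal D advance.
Runoff: Proposal F is ranked above Proposal D on 23 ballots, Proposal D above Proposal F on 26.

Proposal D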